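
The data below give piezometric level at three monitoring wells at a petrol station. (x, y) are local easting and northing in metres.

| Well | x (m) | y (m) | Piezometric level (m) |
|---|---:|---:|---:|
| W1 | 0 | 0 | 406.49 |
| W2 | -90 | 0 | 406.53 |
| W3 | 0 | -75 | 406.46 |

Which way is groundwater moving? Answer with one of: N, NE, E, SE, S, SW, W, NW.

∂h/∂x = (406.53 − 406.49) / (-90 − 0) = -0.0004444
∂h/∂y = (406.46 − 406.49) / (-75 − 0) = +0.0004000
Flow = −∇h = (+0.0004444 east, -0.0004000 north), which points southeast.

SE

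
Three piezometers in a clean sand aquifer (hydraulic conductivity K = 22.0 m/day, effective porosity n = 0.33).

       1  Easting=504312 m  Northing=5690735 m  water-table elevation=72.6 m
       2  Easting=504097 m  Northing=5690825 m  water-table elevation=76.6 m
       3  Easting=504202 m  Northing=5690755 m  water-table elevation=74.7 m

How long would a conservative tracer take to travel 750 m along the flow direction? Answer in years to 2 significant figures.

Taking 1 as reference: 2−1 = (-215, 90, +4.0); 3−1 = (-110, 20, +2.1).
Solve a·Δx + b·Δy = Δh: det = (-215)·20 − (-110)·90 = 5600.
∂h/∂x = [(+4.0)·20 − (+2.1)·90] / 5600 = -0.01946
∂h/∂y = [(-215)·(+2.1) − (-110)·(+4.0)] / 5600 = -0.002054
|∇h| = √(-0.01946² + -0.002054²) = 0.01957
Seepage velocity v = K·i/n = 22.0 × 0.01957 / 0.33 = 1.305 m/day.
t = 750 / 1.305 = 574.7 days = 1.57 years.

1.6 years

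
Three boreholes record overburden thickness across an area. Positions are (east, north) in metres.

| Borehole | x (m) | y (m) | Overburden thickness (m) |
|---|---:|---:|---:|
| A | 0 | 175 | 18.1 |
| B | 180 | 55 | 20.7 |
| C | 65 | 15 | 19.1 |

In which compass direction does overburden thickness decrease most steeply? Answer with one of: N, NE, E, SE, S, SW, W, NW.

W

With d = a·x + b·y + c and A as origin, the differences give:
  180·a + (-120)·b = +2.6
  65·a + (-160)·b = +1.0
Eliminate b (×(-160) and ×(-120), subtract): -21000·a = -296.00 → a = ∂d/∂x = +0.01410
Back-substitute: b = ∂d/∂y = -0.0005238.
Steepest decrease is along −∇f = (-0.01410 E, +0.0005238 N) → west.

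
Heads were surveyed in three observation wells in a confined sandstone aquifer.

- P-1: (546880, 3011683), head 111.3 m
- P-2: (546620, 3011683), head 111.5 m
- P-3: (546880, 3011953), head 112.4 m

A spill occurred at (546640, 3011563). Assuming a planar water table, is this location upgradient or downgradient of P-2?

downgradient

∂h/∂x = (111.5 − 111.3) / (546620 − 546880) = -0.0007692
∂h/∂y = (112.4 − 111.3) / (3011953 − 3011683) = +0.004074
Head at (546640, 3011563) = 111.3 + (-0.0007692)·(-240) + (+0.004074)·(-120) = 111.00 m.
That is lower than the 111.5 m at P-2, so the point is downgradient.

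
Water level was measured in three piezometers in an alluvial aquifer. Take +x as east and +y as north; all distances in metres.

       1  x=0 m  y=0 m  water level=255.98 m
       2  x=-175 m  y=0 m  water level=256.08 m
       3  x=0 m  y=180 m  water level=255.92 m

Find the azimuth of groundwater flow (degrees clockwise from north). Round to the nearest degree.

060°

∂h/∂x = (256.08 − 255.98) / (-175 − 0) = -0.0005714
∂h/∂y = (255.92 − 255.98) / (180 − 0) = -0.0003333
Flow direction (−∇h) has components (+0.0005714 E, +0.0003333 N).
Azimuth = atan2(E, N) = atan2(+0.0005714, +0.0003333) = 59.7° ≈ 060°.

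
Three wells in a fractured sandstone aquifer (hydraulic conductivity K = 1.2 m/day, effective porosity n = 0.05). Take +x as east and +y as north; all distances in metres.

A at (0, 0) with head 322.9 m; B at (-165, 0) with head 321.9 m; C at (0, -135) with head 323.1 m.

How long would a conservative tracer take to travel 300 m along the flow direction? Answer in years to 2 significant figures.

5.5 years

∂h/∂x = (321.9 − 322.9) / (-165 − 0) = +0.006061
∂h/∂y = (323.1 − 322.9) / (-135 − 0) = -0.001481
|∇h| = √(0.006061² + -0.001481²) = 0.006239
Seepage velocity v = K·i/n = 1.2 × 0.006239 / 0.05 = 0.1497 m/day.
t = 300 / 0.1497 = 2004 days = 5.49 years.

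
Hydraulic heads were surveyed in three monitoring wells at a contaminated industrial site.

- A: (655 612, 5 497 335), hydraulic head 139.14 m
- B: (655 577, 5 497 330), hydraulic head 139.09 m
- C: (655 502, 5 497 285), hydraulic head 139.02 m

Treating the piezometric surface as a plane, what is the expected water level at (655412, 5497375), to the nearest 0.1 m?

Taking A as reference: B−A = (-35, -5, -0.05); C−A = (-110, -50, -0.12).
Solve a·Δx + b·Δy = Δh: det = (-35)·(-50) − (-110)·(-5) = 1200.
∂h/∂x = [(-0.05)·(-50) − (-0.12)·(-5)] / 1200 = +0.001583
∂h/∂y = [(-35)·(-0.12) − (-110)·(-0.05)] / 1200 = -0.001083
h(655412, 5497375) = 139.14 + (+0.001583)·(-200) + (-0.001083)·(40) = 139.14 -0.317 -0.043 = 138.780 m.

138.8 m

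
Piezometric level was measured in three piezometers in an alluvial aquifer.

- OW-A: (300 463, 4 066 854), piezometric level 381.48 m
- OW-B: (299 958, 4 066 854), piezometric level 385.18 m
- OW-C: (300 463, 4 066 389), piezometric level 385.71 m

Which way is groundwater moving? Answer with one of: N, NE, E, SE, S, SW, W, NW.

NE

∂h/∂x = (385.18 − 381.48) / (299958 − 300463) = -0.007327
∂h/∂y = (385.71 − 381.48) / (4066389 − 4066854) = -0.009097
Flow = −∇h = (+0.007327 east, +0.009097 north), which points northeast.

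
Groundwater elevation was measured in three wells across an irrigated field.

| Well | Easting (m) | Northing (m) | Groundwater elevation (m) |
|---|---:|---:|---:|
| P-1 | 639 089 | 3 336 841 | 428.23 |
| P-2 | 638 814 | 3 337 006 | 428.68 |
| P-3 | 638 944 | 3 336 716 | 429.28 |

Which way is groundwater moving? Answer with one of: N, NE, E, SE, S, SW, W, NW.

Taking P-1 as reference: P-2−P-1 = (-275, 165, +0.45); P-3−P-1 = (-145, -125, +1.05).
Determinant of the coordinate differences = (-275)·(-125) − (-145)·165 = 58300.
∂h/∂x = [(+0.45)·(-125) − (+1.05)·165] / 58300 = -0.003937
∂h/∂y = [(-275)·(+1.05) − (-145)·(+0.45)] / 58300 = -0.003834
Flow = −∇h = (+0.003937 east, +0.003834 north), which points northeast.

NE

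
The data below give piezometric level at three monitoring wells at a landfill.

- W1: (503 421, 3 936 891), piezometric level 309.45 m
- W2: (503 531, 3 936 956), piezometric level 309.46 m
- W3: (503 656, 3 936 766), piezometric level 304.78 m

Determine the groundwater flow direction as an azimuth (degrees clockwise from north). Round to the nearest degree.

150°

Three-point gradient (reference W1): Δ to W2 = (110, 65, +0.01), Δ to W3 = (235, -125, -4.67).
∂h/∂x = -0.01042, ∂h/∂y = +0.01778 (det = -29025).
Flow direction (−∇h) has components (+0.01042 E, -0.01778 N).
Azimuth = atan2(E, N) = atan2(+0.01042, -0.01778) = 149.6° ≈ 150°.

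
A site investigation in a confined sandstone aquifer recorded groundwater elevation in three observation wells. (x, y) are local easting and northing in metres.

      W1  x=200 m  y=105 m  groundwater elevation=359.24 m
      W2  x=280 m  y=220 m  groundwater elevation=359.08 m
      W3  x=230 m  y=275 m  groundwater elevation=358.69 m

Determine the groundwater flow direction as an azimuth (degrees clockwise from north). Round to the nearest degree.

Differences from W1: to W2 (Δx, Δy, Δh) = (80, 115, -0.16); to W3 = (30, 170, -0.55).
Determinant of the coordinate differences = 80·170 − 30·115 = 10150.
∂h/∂x = [(-0.16)·170 − (-0.55)·115] / 10150 = +0.003552
∂h/∂y = [80·(-0.55) − 30·(-0.16)] / 10150 = -0.003862
Flow direction (−∇h) has components (-0.003552 E, +0.003862 N).
Azimuth = atan2(E, N) = atan2(-0.003552, +0.003862) = 317.4° ≈ 317°.

317°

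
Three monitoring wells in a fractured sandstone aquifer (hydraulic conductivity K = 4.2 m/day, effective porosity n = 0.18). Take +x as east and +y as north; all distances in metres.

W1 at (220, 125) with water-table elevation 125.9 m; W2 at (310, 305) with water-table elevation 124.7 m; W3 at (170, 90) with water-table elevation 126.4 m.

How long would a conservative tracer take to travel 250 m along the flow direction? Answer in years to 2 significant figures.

Differences from W1: to W2 (Δx, Δy, Δh) = (90, 180, -1.2); to W3 = (-50, -35, +0.5).
Solve a·Δx + b·Δy = Δh: det = 90·(-35) − (-50)·180 = 5850.
∂h/∂x = [(-1.2)·(-35) − (+0.5)·180] / 5850 = -0.008205
∂h/∂y = [90·(+0.5) − (-50)·(-1.2)] / 5850 = -0.002564
|∇h| = √(-0.008205² + -0.002564²) = 0.008596
Seepage velocity v = K·i/n = 4.2 × 0.008596 / 0.18 = 0.2006 m/day.
t = 250 / 0.2006 = 1246 days = 3.41 years.

3.4 years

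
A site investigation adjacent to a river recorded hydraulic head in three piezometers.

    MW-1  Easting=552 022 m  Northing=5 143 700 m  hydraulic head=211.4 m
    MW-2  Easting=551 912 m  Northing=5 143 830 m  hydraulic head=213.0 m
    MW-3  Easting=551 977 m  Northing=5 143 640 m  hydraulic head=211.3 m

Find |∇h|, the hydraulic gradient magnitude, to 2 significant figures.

Taking MW-1 as reference: MW-2−MW-1 = (-110, 130, +1.6); MW-3−MW-1 = (-45, -60, -0.1).
Solve a·Δx + b·Δy = Δh: det = (-110)·(-60) − (-45)·130 = 12450.
∂h/∂x = [(+1.6)·(-60) − (-0.1)·130] / 12450 = -0.006667
∂h/∂y = [(-110)·(-0.1) − (-45)·(+1.6)] / 12450 = +0.006667
|∇h| = √(-0.006667² + 0.006667²) = 0.009429

0.0094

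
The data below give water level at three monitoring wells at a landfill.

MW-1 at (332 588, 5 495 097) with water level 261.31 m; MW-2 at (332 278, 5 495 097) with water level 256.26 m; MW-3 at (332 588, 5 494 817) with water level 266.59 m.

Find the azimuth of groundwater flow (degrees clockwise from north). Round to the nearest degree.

319°

∂h/∂x = (256.26 − 261.31) / (332278 − 332588) = +0.01629
∂h/∂y = (266.59 − 261.31) / (5494817 − 5495097) = -0.01886
Flow direction (−∇h) has components (-0.01629 E, +0.01886 N).
Azimuth = atan2(E, N) = atan2(-0.01629, +0.01886) = 319.2° ≈ 319°.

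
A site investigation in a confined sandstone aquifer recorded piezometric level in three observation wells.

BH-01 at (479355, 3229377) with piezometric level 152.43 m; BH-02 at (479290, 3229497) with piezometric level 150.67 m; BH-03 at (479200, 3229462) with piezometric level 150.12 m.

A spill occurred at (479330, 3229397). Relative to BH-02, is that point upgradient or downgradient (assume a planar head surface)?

upgradient

Taking BH-01 as reference: BH-02−BH-01 = (-65, 120, -1.76); BH-03−BH-01 = (-155, 85, -2.31).
Determinant of the coordinate differences = (-65)·85 − (-155)·120 = 13075.
∂h/∂x = [(-1.76)·85 − (-2.31)·120] / 13075 = +0.009759
∂h/∂y = [(-65)·(-2.31) − (-155)·(-1.76)] / 13075 = -0.009380
Head at (479330, 3229397) = 152.43 + (+0.009759)·(-25) + (-0.009380)·(20) = 152.00 m.
That is higher than the 150.67 m at BH-02, so the point is upgradient.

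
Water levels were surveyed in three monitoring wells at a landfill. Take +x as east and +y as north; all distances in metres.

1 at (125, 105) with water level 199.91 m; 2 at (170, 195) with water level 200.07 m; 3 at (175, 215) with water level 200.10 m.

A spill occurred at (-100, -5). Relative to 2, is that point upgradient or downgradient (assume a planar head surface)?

downgradient

Taking 1 as reference: 2−1 = (45, 90, +0.16); 3−1 = (50, 110, +0.19).
Determinant of the coordinate differences = 45·110 − 50·90 = 450.
∂h/∂x = [(+0.16)·110 − (+0.19)·90] / 450 = +0.001111
∂h/∂y = [45·(+0.19) − 50·(+0.16)] / 450 = +0.001222
Head at (-100, -5) = 199.91 + (+0.001111)·(-225) + (+0.001222)·(-110) = 199.53 m.
That is lower than the 200.07 m at 2, so the point is downgradient.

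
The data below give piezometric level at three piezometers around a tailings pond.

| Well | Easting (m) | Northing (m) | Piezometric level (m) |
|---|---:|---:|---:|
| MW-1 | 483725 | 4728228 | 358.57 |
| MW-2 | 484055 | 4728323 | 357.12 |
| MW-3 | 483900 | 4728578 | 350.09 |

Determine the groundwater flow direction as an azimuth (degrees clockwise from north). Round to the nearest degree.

353°

Taking MW-1 as reference: MW-2−MW-1 = (330, 95, -1.45); MW-3−MW-1 = (175, 350, -8.48).
Determinant of the coordinate differences = 330·350 − 175·95 = 98875.
∂h/∂x = [(-1.45)·350 − (-8.48)·95] / 98875 = +0.003015
∂h/∂y = [330·(-8.48) − 175·(-1.45)] / 98875 = -0.02574
Flow direction (−∇h) has components (-0.003015 E, +0.02574 N).
Azimuth = atan2(E, N) = atan2(-0.003015, +0.02574) = 353.3° ≈ 353°.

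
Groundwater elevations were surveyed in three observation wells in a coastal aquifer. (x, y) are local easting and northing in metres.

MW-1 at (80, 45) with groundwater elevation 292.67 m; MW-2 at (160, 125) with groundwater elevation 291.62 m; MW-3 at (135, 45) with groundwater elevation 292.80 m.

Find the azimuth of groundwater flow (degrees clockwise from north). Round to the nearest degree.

351°

Taking MW-1 as reference: MW-2−MW-1 = (80, 80, -1.05); MW-3−MW-1 = (55, 0, +0.13).
Determinant of the coordinate differences = 80·0 − 55·80 = -4400.
∂h/∂x = [(-1.05)·0 − (+0.13)·80] / -4400 = +0.002364
∂h/∂y = [80·(+0.13) − 55·(-1.05)] / -4400 = -0.01549
Flow direction (−∇h) has components (-0.002364 E, +0.01549 N).
Azimuth = atan2(E, N) = atan2(-0.002364, +0.01549) = 351.3° ≈ 351°.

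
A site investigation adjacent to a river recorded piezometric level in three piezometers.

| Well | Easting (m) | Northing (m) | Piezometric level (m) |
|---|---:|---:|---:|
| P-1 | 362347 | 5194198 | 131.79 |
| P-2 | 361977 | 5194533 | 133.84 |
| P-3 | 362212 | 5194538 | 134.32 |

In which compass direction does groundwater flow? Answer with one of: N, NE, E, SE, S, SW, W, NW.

S

Three-point gradient (reference P-1): Δ to P-2 = (-370, 335, +2.05), Δ to P-3 = (-135, 340, +2.53).
∂h/∂x = +0.001868, ∂h/∂y = +0.008183 (det = -80575).
Flow = −∇h = (-0.001868 east, -0.008183 north), which points south.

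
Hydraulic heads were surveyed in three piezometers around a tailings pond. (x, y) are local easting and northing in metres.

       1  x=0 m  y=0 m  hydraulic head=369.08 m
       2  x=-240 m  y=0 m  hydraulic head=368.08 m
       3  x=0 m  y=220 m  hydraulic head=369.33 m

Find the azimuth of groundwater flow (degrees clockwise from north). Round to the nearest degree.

∂h/∂x = (368.08 − 369.08) / (-240 − 0) = +0.004167
∂h/∂y = (369.33 − 369.08) / (220 − 0) = +0.001136
Flow direction (−∇h) has components (-0.004167 E, -0.001136 N).
Azimuth = atan2(E, N) = atan2(-0.004167, -0.001136) = 254.7° ≈ 255°.

255°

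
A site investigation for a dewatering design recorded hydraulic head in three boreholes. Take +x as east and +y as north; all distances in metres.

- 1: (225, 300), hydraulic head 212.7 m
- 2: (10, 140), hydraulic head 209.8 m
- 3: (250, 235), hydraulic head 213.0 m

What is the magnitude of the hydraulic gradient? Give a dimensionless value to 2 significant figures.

0.013

Taking 1 as reference: 2−1 = (-215, -160, -2.9); 3−1 = (25, -65, +0.3).
Solve a·Δx + b·Δy = Δh: det = (-215)·(-65) − 25·(-160) = 17975.
∂h/∂x = [(-2.9)·(-65) − (+0.3)·(-160)] / 17975 = +0.01316
∂h/∂y = [(-215)·(+0.3) − 25·(-2.9)] / 17975 = +0.0004451
|∇h| = √(0.01316² + 0.0004451²) = 0.01317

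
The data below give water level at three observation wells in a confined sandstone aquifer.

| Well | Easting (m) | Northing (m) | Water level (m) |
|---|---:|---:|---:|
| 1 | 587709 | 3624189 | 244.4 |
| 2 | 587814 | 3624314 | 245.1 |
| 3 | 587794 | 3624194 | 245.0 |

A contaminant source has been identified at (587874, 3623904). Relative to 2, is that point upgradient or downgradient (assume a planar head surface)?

With h = a·x + b·y + c and 1 as origin, the differences give:
  105·a + 125·b = +0.7
  85·a + 5·b = +0.6
Eliminate b (×5 and ×125, subtract): -10100·a = -71.50 → a = ∂h/∂x = +0.007079
Back-substitute: b = ∂h/∂y = -0.0003465.
Head at (587874, 3623904) = 244.4 + (+0.007079)·(165) + (-0.0003465)·(-285) = 245.67 m.
That is higher than the 245.1 m at 2, so the point is upgradient.

upgradient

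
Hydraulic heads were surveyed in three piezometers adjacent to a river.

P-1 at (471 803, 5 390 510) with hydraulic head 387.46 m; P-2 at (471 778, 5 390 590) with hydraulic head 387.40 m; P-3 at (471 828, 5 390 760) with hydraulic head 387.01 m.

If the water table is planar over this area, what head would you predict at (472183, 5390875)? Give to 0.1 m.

385.9 m

Taking P-1 as reference: P-2−P-1 = (-25, 80, -0.06); P-3−P-1 = (25, 250, -0.45).
Solve a·Δx + b·Δy = Δh: det = (-25)·250 − 25·80 = -8250.
∂h/∂x = [(-0.06)·250 − (-0.45)·80] / -8250 = -0.002545
∂h/∂y = [(-25)·(-0.45) − 25·(-0.06)] / -8250 = -0.001545
h(472183, 5390875) = 387.46 + (-0.002545)·(380) + (-0.001545)·(365) = 387.46 -0.967 -0.564 = 385.929 m.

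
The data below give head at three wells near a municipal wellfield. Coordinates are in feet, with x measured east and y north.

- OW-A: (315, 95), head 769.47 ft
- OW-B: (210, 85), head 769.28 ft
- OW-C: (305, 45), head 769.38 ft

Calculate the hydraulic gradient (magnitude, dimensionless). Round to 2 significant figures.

0.0022

Taking OW-A as reference: OW-B−OW-A = (-105, -10, -0.19); OW-C−OW-A = (-10, -50, -0.09).
Determinant of the coordinate differences = (-105)·(-50) − (-10)·(-10) = 5150.
∂h/∂x = [(-0.19)·(-50) − (-0.09)·(-10)] / 5150 = +0.001670
∂h/∂y = [(-105)·(-0.09) − (-10)·(-0.19)] / 5150 = +0.001466
|∇h| = √(0.001670² + 0.001466²) = 0.002222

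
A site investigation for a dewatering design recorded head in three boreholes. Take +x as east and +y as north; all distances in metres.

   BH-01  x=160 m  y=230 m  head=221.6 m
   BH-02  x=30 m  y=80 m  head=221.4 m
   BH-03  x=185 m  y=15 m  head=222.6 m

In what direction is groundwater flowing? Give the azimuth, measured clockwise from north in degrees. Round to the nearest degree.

Differences from BH-01: to BH-02 (Δx, Δy, Δh) = (-130, -150, -0.2); to BH-03 = (25, -215, +1.0).
Determinant of the coordinate differences = (-130)·(-215) − 25·(-150) = 31700.
∂h/∂x = [(-0.2)·(-215) − (+1.0)·(-150)] / 31700 = +0.006088
∂h/∂y = [(-130)·(+1.0) − 25·(-0.2)] / 31700 = -0.003943
Flow direction (−∇h) has components (-0.006088 E, +0.003943 N).
Azimuth = atan2(E, N) = atan2(-0.006088, +0.003943) = 302.9° ≈ 303°.

303°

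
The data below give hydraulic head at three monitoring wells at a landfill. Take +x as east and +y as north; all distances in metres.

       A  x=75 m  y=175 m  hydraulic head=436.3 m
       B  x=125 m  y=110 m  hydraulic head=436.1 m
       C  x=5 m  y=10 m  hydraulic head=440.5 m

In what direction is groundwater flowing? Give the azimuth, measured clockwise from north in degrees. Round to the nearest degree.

Taking A as reference: B−A = (50, -65, -0.2); C−A = (-70, -165, +4.2).
Determinant of the coordinate differences = 50·(-165) − (-70)·(-65) = -12800.
∂h/∂x = [(-0.2)·(-165) − (+4.2)·(-65)] / -12800 = -0.02391
∂h/∂y = [50·(+4.2) − (-70)·(-0.2)] / -12800 = -0.01531
Flow direction (−∇h) has components (+0.02391 E, +0.01531 N).
Azimuth = atan2(E, N) = atan2(+0.02391, +0.01531) = 57.4° ≈ 057°.

057°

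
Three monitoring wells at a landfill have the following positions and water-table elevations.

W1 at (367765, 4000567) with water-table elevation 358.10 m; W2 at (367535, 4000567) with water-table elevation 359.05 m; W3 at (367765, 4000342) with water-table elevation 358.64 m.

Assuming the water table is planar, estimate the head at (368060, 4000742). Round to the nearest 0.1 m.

∂h/∂x = (359.05 − 358.10) / (367535 − 367765) = -0.004130
∂h/∂y = (358.64 − 358.10) / (4000342 − 4000567) = -0.002400
h(368060, 4000742) = 358.10 + (-0.004130)·(295) + (-0.002400)·(175) = 358.10 -1.218 -0.420 = 356.462 m.

356.5 m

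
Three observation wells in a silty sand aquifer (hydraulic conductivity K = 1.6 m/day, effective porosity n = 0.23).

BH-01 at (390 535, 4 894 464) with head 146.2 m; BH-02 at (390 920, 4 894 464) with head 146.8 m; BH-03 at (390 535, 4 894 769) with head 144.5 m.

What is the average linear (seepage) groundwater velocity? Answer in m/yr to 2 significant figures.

∂h/∂x = (146.8 − 146.2) / (390920 − 390535) = +0.001558
∂h/∂y = (144.5 − 146.2) / (4894769 − 4894464) = -0.005574
|∇h| = √(0.001558² + -0.005574²) = 0.005788
Seepage velocity v = K·i/n = 1.6 × 0.005788 / 0.23 = 0.04026 m/day = 14.7 m/yr.

15 m/yr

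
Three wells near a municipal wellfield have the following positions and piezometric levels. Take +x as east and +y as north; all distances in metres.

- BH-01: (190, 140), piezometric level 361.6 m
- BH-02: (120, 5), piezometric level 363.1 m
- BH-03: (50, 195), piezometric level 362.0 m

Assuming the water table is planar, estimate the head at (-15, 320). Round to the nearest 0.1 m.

With h = a·x + b·y + c and BH-01 as origin, the differences give:
  (-70)·a + (-135)·b = +1.5
  (-140)·a + 55·b = +0.4
Eliminate b (×55 and ×(-135), subtract): -22750·a = 136.50 → a = ∂h/∂x = -0.006000
Back-substitute: b = ∂h/∂y = -0.008000.
h(-15, 320) = 361.6 + (-0.006000)·(-205) + (-0.008000)·(180) = 361.6 +1.230 -1.440 = 361.390 m.

361.4 m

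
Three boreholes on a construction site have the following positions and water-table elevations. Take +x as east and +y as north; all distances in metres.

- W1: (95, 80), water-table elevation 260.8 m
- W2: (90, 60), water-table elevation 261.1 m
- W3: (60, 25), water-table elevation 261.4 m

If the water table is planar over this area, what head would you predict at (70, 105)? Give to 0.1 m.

260.1 m

Three-point gradient (reference W1): Δ to W2 = (-5, -20, +0.3), Δ to W3 = (-35, -55, +0.6).
∂h/∂x = +0.01059, ∂h/∂y = -0.01765 (det = -425).
h(70, 105) = 260.8 + (+0.01059)·(-25) + (-0.01765)·(25) = 260.8 -0.265 -0.441 = 260.094 m.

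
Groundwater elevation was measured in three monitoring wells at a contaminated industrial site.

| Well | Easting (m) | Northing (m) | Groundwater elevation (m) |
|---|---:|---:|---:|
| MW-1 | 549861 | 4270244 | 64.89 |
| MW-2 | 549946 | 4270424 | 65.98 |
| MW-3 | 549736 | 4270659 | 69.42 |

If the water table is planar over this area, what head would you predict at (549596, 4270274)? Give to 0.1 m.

Differences from MW-1: to MW-2 (Δx, Δy, Δh) = (85, 180, +1.09); to MW-3 = (-125, 415, +4.53).
Determinant of the coordinate differences = 85·415 − (-125)·180 = 57775.
∂h/∂x = [(+1.09)·415 − (+4.53)·180] / 57775 = -0.006284
∂h/∂y = [85·(+4.53) − (-125)·(+1.09)] / 57775 = +0.009023
h(549596, 4270274) = 64.89 + (-0.006284)·(-265) + (+0.009023)·(30) = 64.89 +1.665 +0.271 = 66.826 m.

66.8 m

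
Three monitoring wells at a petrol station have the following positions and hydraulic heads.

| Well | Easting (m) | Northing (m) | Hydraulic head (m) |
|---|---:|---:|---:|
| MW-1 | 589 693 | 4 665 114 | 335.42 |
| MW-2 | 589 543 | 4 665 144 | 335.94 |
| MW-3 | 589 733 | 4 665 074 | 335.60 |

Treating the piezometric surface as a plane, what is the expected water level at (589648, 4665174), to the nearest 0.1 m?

Differences from MW-1: to MW-2 (Δx, Δy, Δh) = (-150, 30, +0.52); to MW-3 = (40, -40, +0.18).
Determinant of the coordinate differences = (-150)·(-40) − 40·30 = 4800.
∂h/∂x = [(+0.52)·(-40) − (+0.18)·30] / 4800 = -0.005458
∂h/∂y = [(-150)·(+0.18) − 40·(+0.52)] / 4800 = -0.009958
h(589648, 4665174) = 335.42 + (-0.005458)·(-45) + (-0.009958)·(60) = 335.42 +0.246 -0.598 = 335.068 m.

335.1 m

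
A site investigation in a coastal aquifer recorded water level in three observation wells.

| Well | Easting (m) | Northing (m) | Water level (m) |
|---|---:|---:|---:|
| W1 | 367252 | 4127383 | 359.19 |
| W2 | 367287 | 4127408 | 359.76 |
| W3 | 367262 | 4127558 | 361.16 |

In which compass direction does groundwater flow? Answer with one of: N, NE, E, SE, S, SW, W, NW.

SW

With h = a·x + b·y + c and W1 as origin, the differences give:
  35·a + 25·b = +0.57
  10·a + 175·b = +1.97
Eliminate b (×175 and ×25, subtract): 5875·a = 50.500 → a = ∂h/∂x = +0.008596
Back-substitute: b = ∂h/∂y = +0.01077.
Flow = −∇h = (-0.008596 east, -0.01077 north), which points southwest.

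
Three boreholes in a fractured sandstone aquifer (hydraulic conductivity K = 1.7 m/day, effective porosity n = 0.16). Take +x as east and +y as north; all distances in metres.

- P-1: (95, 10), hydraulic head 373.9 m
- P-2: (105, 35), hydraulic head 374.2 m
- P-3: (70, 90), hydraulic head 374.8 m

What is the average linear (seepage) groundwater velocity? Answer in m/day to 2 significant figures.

0.12 m/day

Taking P-1 as reference: P-2−P-1 = (10, 25, +0.3); P-3−P-1 = (-25, 80, +0.9).
Solve a·Δx + b·Δy = Δh: det = 10·80 − (-25)·25 = 1425.
∂h/∂x = [(+0.3)·80 − (+0.9)·25] / 1425 = +0.001053
∂h/∂y = [10·(+0.9) − (-25)·(+0.3)] / 1425 = +0.01158
|∇h| = √(0.001053² + 0.01158²) = 0.01163
Seepage velocity v = K·i/n = 1.7 × 0.01163 / 0.16 = 0.1236 m/day.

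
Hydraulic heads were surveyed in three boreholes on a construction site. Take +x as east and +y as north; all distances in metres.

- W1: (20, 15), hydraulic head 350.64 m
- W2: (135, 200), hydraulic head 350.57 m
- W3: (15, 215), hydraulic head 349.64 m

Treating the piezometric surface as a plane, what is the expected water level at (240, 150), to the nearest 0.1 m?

With h = a·x + b·y + c and W1 as origin, the differences give:
  115·a + 185·b = -0.07
  (-5)·a + 200·b = -1.00
Eliminate b (×200 and ×185, subtract): 23925·a = 171.000 → a = ∂h/∂x = +0.007147
Back-substitute: b = ∂h/∂y = -0.004821.
h(240, 150) = 350.64 + (+0.007147)·(220) + (-0.004821)·(135) = 350.64 +1.572 -0.651 = 351.562 m.

351.6 m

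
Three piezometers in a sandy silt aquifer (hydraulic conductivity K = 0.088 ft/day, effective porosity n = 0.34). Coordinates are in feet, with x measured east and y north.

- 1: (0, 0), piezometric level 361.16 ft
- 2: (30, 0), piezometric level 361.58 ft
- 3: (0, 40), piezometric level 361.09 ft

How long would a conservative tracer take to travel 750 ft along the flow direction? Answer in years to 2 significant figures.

560 years

∂h/∂x = (361.58 − 361.16) / (30 − 0) = +0.01400
∂h/∂y = (361.09 − 361.16) / (40 − 0) = -0.001750
|∇h| = √(0.01400² + -0.001750²) = 0.01411
Seepage velocity v = K·i/n = 0.088 × 0.01411 / 0.34 = 0.003652 ft/day.
t = 750 / 0.003652 = 2.054e+05 days = 562 years.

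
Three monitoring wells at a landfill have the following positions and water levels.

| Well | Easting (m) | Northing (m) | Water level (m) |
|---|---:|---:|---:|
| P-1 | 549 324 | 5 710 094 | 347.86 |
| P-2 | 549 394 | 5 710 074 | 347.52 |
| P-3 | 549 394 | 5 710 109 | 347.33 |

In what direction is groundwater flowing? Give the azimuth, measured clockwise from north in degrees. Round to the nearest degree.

With h = a·x + b·y + c and P-1 as origin, the differences give:
  70·a + (-20)·b = -0.34
  70·a + 15·b = -0.53
Eliminate b (×15 and ×(-20), subtract): 2450·a = -15.700 → a = ∂h/∂x = -0.006408
Back-substitute: b = ∂h/∂y = -0.005429.
Flow direction (−∇h) has components (+0.006408 E, +0.005429 N).
Azimuth = atan2(E, N) = atan2(+0.006408, +0.005429) = 49.7° ≈ 050°.

050°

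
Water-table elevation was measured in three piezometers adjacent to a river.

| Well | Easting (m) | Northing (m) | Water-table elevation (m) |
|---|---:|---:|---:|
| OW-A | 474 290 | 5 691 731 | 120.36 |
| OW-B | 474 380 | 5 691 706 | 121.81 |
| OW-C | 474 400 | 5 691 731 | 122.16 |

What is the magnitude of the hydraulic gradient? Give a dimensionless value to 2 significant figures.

0.016

Taking OW-A as reference: OW-B−OW-A = (90, -25, +1.45); OW-C−OW-A = (110, 0, +1.80).
Determinant of the coordinate differences = 90·0 − 110·(-25) = 2750.
∂h/∂x = [(+1.45)·0 − (+1.80)·(-25)] / 2750 = +0.01636
∂h/∂y = [90·(+1.80) − 110·(+1.45)] / 2750 = +0.0009091
|∇h| = √(0.01636² + 0.0009091²) = 0.01639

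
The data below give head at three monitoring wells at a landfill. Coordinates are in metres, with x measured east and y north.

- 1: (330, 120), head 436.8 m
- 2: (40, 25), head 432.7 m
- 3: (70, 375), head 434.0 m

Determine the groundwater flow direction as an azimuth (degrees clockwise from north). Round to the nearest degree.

259°

Three-point gradient (reference 1): Δ to 2 = (-290, -95, -4.1), Δ to 3 = (-260, 255, -2.8).
∂h/∂x = +0.01329, ∂h/∂y = +0.002575 (det = -98650).
Flow direction (−∇h) has components (-0.01329 E, -0.002575 N).
Azimuth = atan2(E, N) = atan2(-0.01329, -0.002575) = 259.0° ≈ 259°.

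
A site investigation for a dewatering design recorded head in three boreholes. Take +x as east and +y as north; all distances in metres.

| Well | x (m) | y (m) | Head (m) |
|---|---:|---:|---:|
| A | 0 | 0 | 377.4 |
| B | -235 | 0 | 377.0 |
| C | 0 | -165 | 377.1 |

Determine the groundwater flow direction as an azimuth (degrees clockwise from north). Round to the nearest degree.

223°

∂h/∂x = (377.0 − 377.4) / (-235 − 0) = +0.001702
∂h/∂y = (377.1 − 377.4) / (-165 − 0) = +0.001818
Flow direction (−∇h) has components (-0.001702 E, -0.001818 N).
Azimuth = atan2(E, N) = atan2(-0.001702, -0.001818) = 223.1° ≈ 223°.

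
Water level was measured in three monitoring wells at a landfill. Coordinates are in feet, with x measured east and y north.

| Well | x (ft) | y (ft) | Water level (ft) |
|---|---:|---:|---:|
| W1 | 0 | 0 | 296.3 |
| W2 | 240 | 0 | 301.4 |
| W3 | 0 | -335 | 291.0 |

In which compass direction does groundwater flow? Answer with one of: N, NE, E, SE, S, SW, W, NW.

∂h/∂x = (301.4 − 296.3) / (240 − 0) = +0.02125
∂h/∂y = (291.0 − 296.3) / (-335 − 0) = +0.01582
Flow = −∇h = (-0.02125 east, -0.01582 north), which points southwest.

SW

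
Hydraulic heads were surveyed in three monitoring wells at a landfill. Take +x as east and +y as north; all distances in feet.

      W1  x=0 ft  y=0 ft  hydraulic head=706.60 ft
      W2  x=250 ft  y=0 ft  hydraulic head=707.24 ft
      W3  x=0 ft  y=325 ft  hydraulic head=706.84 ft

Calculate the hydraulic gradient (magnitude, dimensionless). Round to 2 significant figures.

∂h/∂x = (707.24 − 706.60) / (250 − 0) = +0.002560
∂h/∂y = (706.84 − 706.60) / (325 − 0) = +0.0007385
|∇h| = √(0.002560² + 0.0007385²) = 0.002664

0.0027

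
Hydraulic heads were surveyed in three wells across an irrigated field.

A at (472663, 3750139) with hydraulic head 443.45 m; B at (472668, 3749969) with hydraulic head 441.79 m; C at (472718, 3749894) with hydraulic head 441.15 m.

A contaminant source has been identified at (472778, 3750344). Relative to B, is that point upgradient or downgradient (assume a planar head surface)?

Differences from A: to B (Δx, Δy, Δh) = (5, -170, -1.66); to C = (55, -245, -2.30).
Determinant of the coordinate differences = 5·(-245) − 55·(-170) = 8125.
∂h/∂x = [(-1.66)·(-245) − (-2.30)·(-170)] / 8125 = +0.001932
∂h/∂y = [5·(-2.30) − 55·(-1.66)] / 8125 = +0.009822
Head at (472778, 3750344) = 443.45 + (+0.001932)·(115) + (+0.009822)·(205) = 445.69 m.
That is higher than the 441.79 m at B, so the point is upgradient.

upgradient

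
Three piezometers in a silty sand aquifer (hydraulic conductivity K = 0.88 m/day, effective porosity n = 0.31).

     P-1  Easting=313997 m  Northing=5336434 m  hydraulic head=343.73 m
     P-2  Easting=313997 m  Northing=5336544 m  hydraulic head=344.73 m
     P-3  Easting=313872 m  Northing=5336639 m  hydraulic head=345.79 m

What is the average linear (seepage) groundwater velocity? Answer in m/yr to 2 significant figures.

9.6 m/yr

Differences from P-1: to P-2 (Δx, Δy, Δh) = (0, 110, +1.00); to P-3 = (-125, 205, +2.06).
Solve a·Δx + b·Δy = Δh: det = 0·205 − (-125)·110 = 13750.
∂h/∂x = [(+1.00)·205 − (+2.06)·110] / 13750 = -0.001571
∂h/∂y = [0·(+2.06) − (-125)·(+1.00)] / 13750 = +0.009091
|∇h| = √(-0.001571² + 0.009091²) = 0.009226
Seepage velocity v = K·i/n = 0.88 × 0.009226 / 0.31 = 0.02619 m/day = 9.566 m/yr.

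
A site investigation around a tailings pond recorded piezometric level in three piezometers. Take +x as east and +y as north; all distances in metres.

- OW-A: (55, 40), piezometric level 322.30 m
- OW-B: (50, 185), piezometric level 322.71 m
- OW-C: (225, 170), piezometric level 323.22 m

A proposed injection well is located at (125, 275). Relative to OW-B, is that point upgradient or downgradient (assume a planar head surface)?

upgradient

Differences from OW-A: to OW-B (Δx, Δy, Δh) = (-5, 145, +0.41); to OW-C = (170, 130, +0.92).
Solve a·Δx + b·Δy = Δh: det = (-5)·130 − 170·145 = -25300.
∂h/∂x = [(+0.41)·130 − (+0.92)·145] / -25300 = +0.003166
∂h/∂y = [(-5)·(+0.92) − 170·(+0.41)] / -25300 = +0.002937
Head at (125, 275) = 322.30 + (+0.003166)·(70) + (+0.002937)·(235) = 323.21 m.
That is higher than the 322.71 m at OW-B, so the point is upgradient.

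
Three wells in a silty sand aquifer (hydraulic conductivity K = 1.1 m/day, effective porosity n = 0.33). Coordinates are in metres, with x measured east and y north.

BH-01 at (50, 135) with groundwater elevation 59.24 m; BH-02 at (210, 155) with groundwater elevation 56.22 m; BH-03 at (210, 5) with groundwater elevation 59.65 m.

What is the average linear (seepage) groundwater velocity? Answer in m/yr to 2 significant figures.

34 m/yr

Differences from BH-01: to BH-02 (Δx, Δy, Δh) = (160, 20, -3.02); to BH-03 = (160, -130, +0.41).
Determinant of the coordinate differences = 160·(-130) − 160·20 = -24000.
∂h/∂x = [(-3.02)·(-130) − (+0.41)·20] / -24000 = -0.01602
∂h/∂y = [160·(+0.41) − 160·(-3.02)] / -24000 = -0.02287
|∇h| = √(-0.01602² + -0.02287²) = 0.02792
Seepage velocity v = K·i/n = 1.1 × 0.02792 / 0.33 = 0.09307 m/day = 33.99 m/yr.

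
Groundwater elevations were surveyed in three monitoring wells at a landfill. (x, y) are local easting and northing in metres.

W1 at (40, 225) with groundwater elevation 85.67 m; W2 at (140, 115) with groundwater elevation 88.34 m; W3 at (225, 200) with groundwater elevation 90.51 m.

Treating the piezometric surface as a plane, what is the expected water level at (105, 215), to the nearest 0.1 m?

Differences from W1: to W2 (Δx, Δy, Δh) = (100, -110, +2.67); to W3 = (185, -25, +4.84).
Solve a·Δx + b·Δy = Δh: det = 100·(-25) − 185·(-110) = 17850.
∂h/∂x = [(+2.67)·(-25) − (+4.84)·(-110)] / 17850 = +0.02609
∂h/∂y = [100·(+4.84) − 185·(+2.67)] / 17850 = -0.0005574
h(105, 215) = 85.67 + (+0.02609)·(65) + (-0.0005574)·(-10) = 85.67 +1.696 +0.006 = 87.371 m.

87.4 m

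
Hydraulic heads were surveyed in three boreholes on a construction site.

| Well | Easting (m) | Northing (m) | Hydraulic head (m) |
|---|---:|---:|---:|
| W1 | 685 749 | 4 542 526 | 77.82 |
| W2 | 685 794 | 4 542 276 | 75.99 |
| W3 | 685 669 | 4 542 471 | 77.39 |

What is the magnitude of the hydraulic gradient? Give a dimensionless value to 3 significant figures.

With h = a·x + b·y + c and W1 as origin, the differences give:
  45·a + (-250)·b = -1.83
  (-80)·a + (-55)·b = -0.43
Eliminate b (×(-55) and ×(-250), subtract): -22475·a = -6.850 → a = ∂h/∂x = +0.0003048
Back-substitute: b = ∂h/∂y = +0.007375.
|∇h| = √(0.0003048² + 0.007375²) = 0.007381

0.00738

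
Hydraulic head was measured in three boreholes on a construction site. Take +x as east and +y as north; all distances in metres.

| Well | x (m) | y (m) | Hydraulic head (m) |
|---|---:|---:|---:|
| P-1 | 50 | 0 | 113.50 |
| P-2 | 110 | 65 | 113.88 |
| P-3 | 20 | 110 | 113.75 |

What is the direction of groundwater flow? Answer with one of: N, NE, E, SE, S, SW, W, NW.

Taking P-1 as reference: P-2−P-1 = (60, 65, +0.38); P-3−P-1 = (-30, 110, +0.25).
Determinant of the coordinate differences = 60·110 − (-30)·65 = 8550.
∂h/∂x = [(+0.38)·110 − (+0.25)·65] / 8550 = +0.002988
∂h/∂y = [60·(+0.25) − (-30)·(+0.38)] / 8550 = +0.003088
Flow = −∇h = (-0.002988 east, -0.003088 north), which points southwest.

SW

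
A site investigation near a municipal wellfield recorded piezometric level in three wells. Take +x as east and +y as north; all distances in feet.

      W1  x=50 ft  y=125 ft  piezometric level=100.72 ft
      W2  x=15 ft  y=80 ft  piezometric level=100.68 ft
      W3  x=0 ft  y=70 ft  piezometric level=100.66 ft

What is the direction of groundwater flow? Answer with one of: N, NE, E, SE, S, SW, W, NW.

Taking W1 as reference: W2−W1 = (-35, -45, -0.04); W3−W1 = (-50, -55, -0.06).
Solve a·Δx + b·Δy = Δh: det = (-35)·(-55) − (-50)·(-45) = -325.
∂h/∂x = [(-0.04)·(-55) − (-0.06)·(-45)] / -325 = +0.001538
∂h/∂y = [(-35)·(-0.06) − (-50)·(-0.04)] / -325 = -0.0003077
Flow = −∇h = (-0.001538 east, +0.0003077 north), which points west.

W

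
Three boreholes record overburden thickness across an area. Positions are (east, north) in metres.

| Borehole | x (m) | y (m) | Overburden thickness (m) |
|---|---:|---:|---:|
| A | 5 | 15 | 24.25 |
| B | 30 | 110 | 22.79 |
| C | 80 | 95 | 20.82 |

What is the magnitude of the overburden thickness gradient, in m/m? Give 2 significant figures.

Taking A as reference: B−A = (25, 95, -1.46); C−A = (75, 80, -3.43).
Determinant of the coordinate differences = 25·80 − 75·95 = -5125.
∂d/∂x = [(-1.46)·80 − (-3.43)·95] / -5125 = -0.04079
∂d/∂y = [25·(-3.43) − 75·(-1.46)] / -5125 = -0.004634
|∇f| = √(-0.04079² + -0.004634²) = 0.04105 m/m

0.041 m/m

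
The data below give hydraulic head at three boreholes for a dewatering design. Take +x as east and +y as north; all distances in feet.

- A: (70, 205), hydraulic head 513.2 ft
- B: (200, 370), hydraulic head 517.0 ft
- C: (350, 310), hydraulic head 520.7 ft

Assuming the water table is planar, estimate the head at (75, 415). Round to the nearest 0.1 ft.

Differences from A: to B (Δx, Δy, Δh) = (130, 165, +3.8); to C = (280, 105, +7.5).
Determinant of the coordinate differences = 130·105 − 280·165 = -32550.
∂h/∂x = [(+3.8)·105 − (+7.5)·165] / -32550 = +0.02576
∂h/∂y = [130·(+7.5) − 280·(+3.8)] / -32550 = +0.002734
h(75, 415) = 513.2 + (+0.02576)·(5) + (+0.002734)·(210) = 513.2 +0.129 +0.574 = 513.903 ft.

513.9 ft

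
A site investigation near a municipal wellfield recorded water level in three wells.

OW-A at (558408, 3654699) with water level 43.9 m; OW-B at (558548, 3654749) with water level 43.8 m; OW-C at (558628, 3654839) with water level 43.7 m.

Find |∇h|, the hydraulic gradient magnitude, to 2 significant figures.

0.00084

Differences from OW-A: to OW-B (Δx, Δy, Δh) = (140, 50, -0.1); to OW-C = (220, 140, -0.2).
Determinant of the coordinate differences = 140·140 − 220·50 = 8600.
∂h/∂x = [(-0.1)·140 − (-0.2)·50] / 8600 = -0.0004651
∂h/∂y = [140·(-0.2) − 220·(-0.1)] / 8600 = -0.0006977
|∇h| = √(-0.0004651² + -0.0006977²) = 0.0008385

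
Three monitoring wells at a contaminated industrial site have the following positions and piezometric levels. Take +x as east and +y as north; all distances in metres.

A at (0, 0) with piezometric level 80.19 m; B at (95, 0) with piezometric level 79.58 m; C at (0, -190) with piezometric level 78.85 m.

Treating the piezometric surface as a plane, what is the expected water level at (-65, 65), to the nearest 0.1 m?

81.1 m

∂h/∂x = (79.58 − 80.19) / (95 − 0) = -0.006421
∂h/∂y = (78.85 − 80.19) / (-190 − 0) = +0.007053
h(-65, 65) = 80.19 + (-0.006421)·(-65) + (+0.007053)·(65) = 80.19 +0.417 +0.458 = 81.066 m.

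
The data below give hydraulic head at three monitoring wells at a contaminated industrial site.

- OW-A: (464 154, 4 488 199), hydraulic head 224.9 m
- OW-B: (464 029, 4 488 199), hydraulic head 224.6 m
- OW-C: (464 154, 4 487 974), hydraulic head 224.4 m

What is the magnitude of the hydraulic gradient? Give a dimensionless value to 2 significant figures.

0.0033

∂h/∂x = (224.6 − 224.9) / (464029 − 464154) = +0.002400
∂h/∂y = (224.4 − 224.9) / (4487974 − 4488199) = +0.002222
|∇h| = √(0.002400² + 0.002222²) = 0.003271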